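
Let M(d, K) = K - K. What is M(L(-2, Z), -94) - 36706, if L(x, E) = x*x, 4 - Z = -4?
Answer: -36706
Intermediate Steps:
Z = 8 (Z = 4 - 1*(-4) = 4 + 4 = 8)
L(x, E) = x**2
M(d, K) = 0
M(L(-2, Z), -94) - 36706 = 0 - 36706 = -36706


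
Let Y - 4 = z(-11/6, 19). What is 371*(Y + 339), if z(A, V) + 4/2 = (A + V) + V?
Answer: 839573/6 ≈ 1.3993e+5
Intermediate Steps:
z(A, V) = -2 + A + 2*V (z(A, V) = -2 + ((A + V) + V) = -2 + (A + 2*V) = -2 + A + 2*V)
Y = 229/6 (Y = 4 + (-2 - 11/6 + 2*19) = 4 + (-2 - 11*1/6 + 38) = 4 + (-2 - 11/6 + 38) = 4 + 205/6 = 229/6 ≈ 38.167)
371*(Y + 339) = 371*(229/6 + 339) = 371*(2263/6) = 839573/6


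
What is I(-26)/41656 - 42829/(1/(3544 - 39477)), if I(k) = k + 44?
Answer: 32053759990405/20828 ≈ 1.5390e+9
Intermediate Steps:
I(k) = 44 + k
I(-26)/41656 - 42829/(1/(3544 - 39477)) = (44 - 26)/41656 - 42829/(1/(3544 - 39477)) = 18*(1/41656) - 42829/(1/(-35933)) = 9/20828 - 42829/(-1/35933) = 9/20828 - 42829*(-35933) = 9/20828 + 1538974457 = 32053759990405/20828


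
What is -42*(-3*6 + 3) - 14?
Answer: 616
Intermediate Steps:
-42*(-3*6 + 3) - 14 = -42*(-18 + 3) - 14 = -42*(-15) - 14 = 630 - 14 = 616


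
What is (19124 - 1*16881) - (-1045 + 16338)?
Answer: -13050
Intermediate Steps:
(19124 - 1*16881) - (-1045 + 16338) = (19124 - 16881) - 1*15293 = 2243 - 15293 = -13050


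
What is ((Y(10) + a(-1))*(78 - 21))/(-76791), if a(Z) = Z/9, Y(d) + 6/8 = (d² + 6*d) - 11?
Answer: -101327/921492 ≈ -0.10996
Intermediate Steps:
Y(d) = -47/4 + d² + 6*d (Y(d) = -¾ + ((d² + 6*d) - 11) = -¾ + (-11 + d² + 6*d) = -47/4 + d² + 6*d)
a(Z) = Z/9 (a(Z) = Z*(⅑) = Z/9)
((Y(10) + a(-1))*(78 - 21))/(-76791) = (((-47/4 + 10² + 6*10) + (⅑)*(-1))*(78 - 21))/(-76791) = (((-47/4 + 100 + 60) - ⅑)*57)*(-1/76791) = ((593/4 - ⅑)*57)*(-1/76791) = ((5333/36)*57)*(-1/76791) = (101327/12)*(-1/76791) = -101327/921492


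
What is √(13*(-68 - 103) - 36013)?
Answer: 22*I*√79 ≈ 195.54*I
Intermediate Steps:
√(13*(-68 - 103) - 36013) = √(13*(-171) - 36013) = √(-2223 - 36013) = √(-38236) = 22*I*√79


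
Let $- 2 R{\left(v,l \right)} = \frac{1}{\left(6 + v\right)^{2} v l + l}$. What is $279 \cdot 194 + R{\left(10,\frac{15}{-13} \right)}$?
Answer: $\frac{319884661}{5910} \approx 54126.0$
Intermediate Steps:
$R{\left(v,l \right)} = - \frac{1}{2 \left(l + l v \left(6 + v\right)^{2}\right)}$ ($R{\left(v,l \right)} = - \frac{1}{2 \left(\left(6 + v\right)^{2} v l + l\right)} = - \frac{1}{2 \left(v \left(6 + v\right)^{2} l + l\right)} = - \frac{1}{2 \left(l v \left(6 + v\right)^{2} + l\right)} = - \frac{1}{2 \left(l + l v \left(6 + v\right)^{2}\right)}$)
$279 \cdot 194 + R{\left(10,\frac{15}{-13} \right)} = 279 \cdot 194 - \frac{1}{2 \frac{15}{-13} \left(1 + 10 \left(6 + 10\right)^{2}\right)} = 54126 - \frac{1}{2 \cdot 15 \left(- \frac{1}{13}\right) \left(1 + 10 \cdot 16^{2}\right)} = 54126 - \frac{1}{2 \left(- \frac{15}{13}\right) \left(1 + 10 \cdot 256\right)} = 54126 - - \frac{13}{30 \left(1 + 2560\right)} = 54126 - - \frac{13}{30 \cdot 2561} = 54126 - \left(- \frac{13}{30}\right) \frac{1}{2561} = 54126 + \frac{1}{5910} = \frac{319884661}{5910}$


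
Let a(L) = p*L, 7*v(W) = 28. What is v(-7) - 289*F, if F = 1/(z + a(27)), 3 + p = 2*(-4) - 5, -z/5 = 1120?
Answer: 24417/6032 ≈ 4.0479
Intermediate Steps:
z = -5600 (z = -5*1120 = -5600)
p = -16 (p = -3 + (2*(-4) - 5) = -3 + (-8 - 5) = -3 - 13 = -16)
v(W) = 4 (v(W) = (⅐)*28 = 4)
a(L) = -16*L
F = -1/6032 (F = 1/(-5600 - 16*27) = 1/(-5600 - 432) = 1/(-6032) = -1/6032 ≈ -0.00016578)
v(-7) - 289*F = 4 - 289*(-1/6032) = 4 + 289/6032 = 24417/6032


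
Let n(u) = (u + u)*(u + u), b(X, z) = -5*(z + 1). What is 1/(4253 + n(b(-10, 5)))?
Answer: 1/7853 ≈ 0.00012734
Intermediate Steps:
b(X, z) = -5 - 5*z (b(X, z) = -5*(1 + z) = -5 - 5*z)
n(u) = 4*u**2 (n(u) = (2*u)*(2*u) = 4*u**2)
1/(4253 + n(b(-10, 5))) = 1/(4253 + 4*(-5 - 5*5)**2) = 1/(4253 + 4*(-5 - 25)**2) = 1/(4253 + 4*(-30)**2) = 1/(4253 + 4*900) = 1/(4253 + 3600) = 1/7853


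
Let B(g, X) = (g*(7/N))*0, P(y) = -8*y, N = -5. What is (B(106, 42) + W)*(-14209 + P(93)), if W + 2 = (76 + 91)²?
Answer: -416994311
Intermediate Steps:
W = 27887 (W = -2 + (76 + 91)² = -2 + 167² = -2 + 27889 = 27887)
B(g, X) = 0 (B(g, X) = (g*(7/(-5)))*0 = (g*(7*(-⅕)))*0 = (g*(-7/5))*0 = -7*g/5*0 = 0)
(B(106, 42) + W)*(-14209 + P(93)) = (0 + 27887)*(-14209 - 8*93) = 27887*(-14209 - 744) = 27887*(-14953) = -416994311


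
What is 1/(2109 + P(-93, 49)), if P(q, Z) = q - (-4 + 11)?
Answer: 1/2009 ≈ 0.00049776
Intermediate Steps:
P(q, Z) = -7 + q (P(q, Z) = q - 1*7 = q - 7 = -7 + q)
1/(2109 + P(-93, 49)) = 1/(2109 + (-7 - 93)) = 1/(2109 - 100) = 1/2009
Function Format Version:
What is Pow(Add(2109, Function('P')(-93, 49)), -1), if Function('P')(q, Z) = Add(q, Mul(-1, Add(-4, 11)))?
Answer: Rational(1, 2009) ≈ 0.00049776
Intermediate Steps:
Function('P')(q, Z) = Add(-7, q) (Function('P')(q, Z) = Add(q, Mul(-1, 7)) = Add(q, -7) = Add(-7, q))
Pow(Add(2109, Function('P')(-93, 49)), -1) = Pow(Add(2109, Add(-7, -93)), -1) = Pow(Add(2109, -100), -1) = Pow(2009, -1) = Rational(1, 2009)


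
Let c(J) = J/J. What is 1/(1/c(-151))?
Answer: 1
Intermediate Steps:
c(J) = 1
1/(1/c(-151)) = 1/(1/1) = 1/1 = 1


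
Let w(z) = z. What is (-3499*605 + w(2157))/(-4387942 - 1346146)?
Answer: 1057369/2867044 ≈ 0.36880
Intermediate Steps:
(-3499*605 + w(2157))/(-4387942 - 1346146) = (-3499*605 + 2157)/(-4387942 - 1346146) = (-2116895 + 2157)/(-5734088) = -2114738*(-1/5734088) = 1057369/2867044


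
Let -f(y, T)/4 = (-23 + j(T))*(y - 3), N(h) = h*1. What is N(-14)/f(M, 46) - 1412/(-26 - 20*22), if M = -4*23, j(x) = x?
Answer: 3083589/1018210 ≈ 3.0284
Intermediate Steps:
M = -92
N(h) = h
f(y, T) = -4*(-23 + T)*(-3 + y) (f(y, T) = -4*(-23 + T)*(y - 3) = -4*(-23 + T)*(-3 + y))
N(-14)/f(M, 46) - 1412/(-26 - 20*22) = -14/(-276 + 12*46 + 92*(-92) - 4*46*(-92)) - 1412/(-26 - 20*22) = -14/(-276 + 552 - 8464 + 16928) - 1412/(-26 - 440) = -14/8740 - 1412/(-466) = -14*1/8740 - 1412*(-1/466) = -7/4370 + 706/233 = 3083589/1018210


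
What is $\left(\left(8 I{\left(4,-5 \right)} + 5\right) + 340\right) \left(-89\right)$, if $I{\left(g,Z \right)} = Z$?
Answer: $-27145$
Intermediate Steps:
$\left(\left(8 I{\left(4,-5 \right)} + 5\right) + 340\right) \left(-89\right) = \left(\left(8 \left(-5\right) + 5\right) + 340\right) \left(-89\right) = \left(\left(-40 + 5\right) + 340\right) \left(-89\right) = \left(-35 + 340\right) \left(-89\right) = 305 \left(-89\right) = -27145$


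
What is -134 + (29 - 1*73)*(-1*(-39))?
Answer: -1850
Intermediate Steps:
-134 + (29 - 1*73)*(-1*(-39)) = -134 + (29 - 73)*39 = -134 - 44*39 = -134 - 1716 = -1850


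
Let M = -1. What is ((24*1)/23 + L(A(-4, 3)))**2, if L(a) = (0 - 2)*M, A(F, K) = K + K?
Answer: 4900/529 ≈ 9.2628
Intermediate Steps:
A(F, K) = 2*K
L(a) = 2 (L(a) = (0 - 2)*(-1) = -2*(-1) = 2)
((24*1)/23 + L(A(-4, 3)))**2 = ((24*1)/23 + 2)**2 = (24*(1/23) + 2)**2 = (24/23 + 2)**2 = (70/23)**2 = 4900/529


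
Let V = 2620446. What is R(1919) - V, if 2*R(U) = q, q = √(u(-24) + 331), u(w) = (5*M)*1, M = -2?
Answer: -2620446 + √321/2 ≈ -2.6204e+6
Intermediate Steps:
u(w) = -10 (u(w) = (5*(-2))*1 = -10*1 = -10)
q = √321 (q = √(-10 + 331) = √321 ≈ 17.916)
R(U) = √321/2
R(1919) - V = √321/2 - 1*2620446 = √321/2 - 2620446 = -2620446 + √321/2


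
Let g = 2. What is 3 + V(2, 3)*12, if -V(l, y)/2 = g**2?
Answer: -93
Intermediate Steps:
V(l, y) = -8 (V(l, y) = -2*2**2 = -2*4 = -8)
3 + V(2, 3)*12 = 3 - 8*12 = 3 - 96 = -93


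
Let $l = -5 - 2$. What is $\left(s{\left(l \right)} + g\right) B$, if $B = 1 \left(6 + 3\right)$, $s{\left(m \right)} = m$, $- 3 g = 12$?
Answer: $-99$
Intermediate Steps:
$g = -4$ ($g = \left(- \frac{1}{3}\right) 12 = -4$)
$l = -7$
$B = 9$ ($B = 1 \cdot 9 = 9$)
$\left(s{\left(l \right)} + g\right) B = \left(-7 - 4\right) 9 = \left(-11\right) 9 = -99$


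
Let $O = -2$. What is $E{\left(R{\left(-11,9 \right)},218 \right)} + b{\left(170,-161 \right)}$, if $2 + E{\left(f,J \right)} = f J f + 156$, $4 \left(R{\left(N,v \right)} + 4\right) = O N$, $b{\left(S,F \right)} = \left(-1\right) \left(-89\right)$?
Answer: $\frac{1467}{2} \approx 733.5$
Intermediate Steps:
$b{\left(S,F \right)} = 89$
$R{\left(N,v \right)} = -4 - \frac{N}{2}$ ($R{\left(N,v \right)} = -4 + \frac{\left(-2\right) N}{4} = -4 - \frac{N}{2}$)
$E{\left(f,J \right)} = 154 + J f^{2}$ ($E{\left(f,J \right)} = -2 + \left(f J f + 156\right) = -2 + \left(J f f + 156\right) = -2 + \left(J f^{2} + 156\right) = -2 + \left(156 + J f^{2}\right) = 154 + J f^{2}$)
$E{\left(R{\left(-11,9 \right)},218 \right)} + b{\left(170,-161 \right)} = \left(154 + 218 \left(-4 - - \frac{11}{2}\right)^{2}\right) + 89 = \left(154 + 218 \left(-4 + \frac{11}{2}\right)^{2}\right) + 89 = \left(154 + 218 \left(\frac{3}{2}\right)^{2}\right) + 89 = \left(154 + 218 \cdot \frac{9}{4}\right) + 89 = \left(154 + \frac{981}{2}\right) + 89 = \frac{1289}{2} + 89 = \frac{1467}{2}$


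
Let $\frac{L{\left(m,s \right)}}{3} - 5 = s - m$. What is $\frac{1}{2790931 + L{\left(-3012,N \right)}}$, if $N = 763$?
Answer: $\frac{1}{2802271} \approx 3.5685 \cdot 10^{-7}$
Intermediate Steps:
$L{\left(m,s \right)} = 15 - 3 m + 3 s$ ($L{\left(m,s \right)} = 15 + 3 \left(s - m\right) = 15 - \left(- 3 s + 3 m\right) = 15 - 3 m + 3 s$)
$\frac{1}{2790931 + L{\left(-3012,N \right)}} = \frac{1}{2790931 + \left(15 - -9036 + 3 \cdot 763\right)} = \frac{1}{2790931 + \left(15 + 9036 + 2289\right)} = \frac{1}{2790931 + 11340} = \frac{1}{2802271}$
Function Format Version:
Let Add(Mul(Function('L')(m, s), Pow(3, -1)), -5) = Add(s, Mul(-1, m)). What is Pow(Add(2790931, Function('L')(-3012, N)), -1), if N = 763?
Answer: Rational(1, 2802271) ≈ 3.5685e-7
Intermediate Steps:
Function('L')(m, s) = Add(15, Mul(-3, m), Mul(3, s)) (Function('L')(m, s) = Add(15, Mul(3, Add(s, Mul(-1, m)))) = Add(15, Add(Mul(-3, m), Mul(3, s))) = Add(15, Mul(-3, m), Mul(3, s)))
Pow(Add(2790931, Function('L')(-3012, N)), -1) = Pow(Add(2790931, Add(15, Mul(-3, -3012), Mul(3, 763))), -1) = Pow(Add(2790931, Add(15, 9036, 2289)), -1) = Pow(Add(2790931, 11340), -1) = Pow(2802271, -1) = Rational(1, 2802271)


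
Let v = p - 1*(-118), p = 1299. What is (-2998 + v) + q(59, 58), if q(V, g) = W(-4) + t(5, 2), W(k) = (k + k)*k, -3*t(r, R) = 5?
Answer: -4652/3 ≈ -1550.7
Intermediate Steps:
v = 1417 (v = 1299 - 1*(-118) = 1299 + 118 = 1417)
t(r, R) = -5/3 (t(r, R) = -⅓*5 = -5/3)
W(k) = 2*k² (W(k) = (2*k)*k = 2*k²)
q(V, g) = 91/3 (q(V, g) = 2*(-4)² - 5/3 = 2*16 - 5/3 = 32 - 5/3 = 91/3)
(-2998 + v) + q(59, 58) = (-2998 + 1417) + 91/3 = -1581 + 91/3 = -4652/3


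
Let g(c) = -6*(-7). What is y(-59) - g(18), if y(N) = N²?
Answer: 3439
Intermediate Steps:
g(c) = 42
y(-59) - g(18) = (-59)² - 1*42 = 3481 - 42 = 3439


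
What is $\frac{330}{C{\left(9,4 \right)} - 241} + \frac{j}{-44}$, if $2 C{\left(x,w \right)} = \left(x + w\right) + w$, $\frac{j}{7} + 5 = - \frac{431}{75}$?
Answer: $\frac{14851}{51150} \approx 0.29034$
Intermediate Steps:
$j = - \frac{5642}{75}$ ($j = -35 + 7 \left(- \frac{431}{75}\right) = -35 - \frac{3017}{75} = - \frac{5642}{75} \approx -75.227$)
$C{\left(x,w \right)} = w + \frac{x}{2}$ ($C{\left(x,w \right)} = \frac{\left(x + w\right) + w}{2} = \frac{\left(w + x\right) + w}{2} = \frac{x + 2 w}{2} = w + \frac{x}{2}$)
$\frac{330}{C{\left(9,4 \right)} - 241} + \frac{j}{-44} = \frac{330}{\left(4 + \frac{1}{2} \cdot 9\right) - 241} - \frac{5642}{75 \left(-44\right)} = \frac{330}{\left(4 + \frac{9}{2}\right) - 241} - - \frac{2821}{1650} = \frac{330}{\frac{17}{2} - 241} + \frac{2821}{1650} = \frac{330}{- \frac{465}{2}} + \frac{2821}{1650} = 330 \left(- \frac{2}{465}\right) + \frac{2821}{1650} = - \frac{44}{31} + \frac{2821}{1650} = \frac{14851}{51150}$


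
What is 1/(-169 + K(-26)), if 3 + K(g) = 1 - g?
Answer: -1/145 ≈ -0.0068966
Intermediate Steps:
K(g) = -2 - g (K(g) = -3 + (1 - g) = -2 - g)
1/(-169 + K(-26)) = 1/(-169 + (-2 - 1*(-26))) = 1/(-169 + (-2 + 26)) = 1/(-169 + 24) = 1/(-145) = -1/145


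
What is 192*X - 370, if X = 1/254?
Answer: -46894/127 ≈ -369.24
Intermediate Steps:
X = 1/254 ≈ 0.0039370
192*X - 370 = 192*(1/254) - 370 = 96/127 - 370 = -46894/127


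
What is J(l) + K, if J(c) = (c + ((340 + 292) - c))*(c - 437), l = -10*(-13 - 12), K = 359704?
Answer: 241520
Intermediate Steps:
l = 250 (l = -10*(-25) = 250)
J(c) = -276184 + 632*c (J(c) = (c + (632 - c))*(-437 + c) = 632*(-437 + c) = -276184 + 632*c)
J(l) + K = (-276184 + 632*250) + 359704 = (-276184 + 158000) + 359704 = -118184 + 359704 = 241520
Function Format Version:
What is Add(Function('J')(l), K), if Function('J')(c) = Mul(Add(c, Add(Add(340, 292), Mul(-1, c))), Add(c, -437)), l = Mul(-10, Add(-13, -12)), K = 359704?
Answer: 241520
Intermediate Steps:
l = 250 (l = Mul(-10, -25) = 250)
Function('J')(c) = Add(-276184, Mul(632, c)) (Function('J')(c) = Mul(Add(c, Add(632, Mul(-1, c))), Add(-437, c)) = Mul(632, Add(-437, c)) = Add(-276184, Mul(632, c)))
Add(Function('J')(l), K) = Add(Add(-276184, Mul(632, 250)), 359704) = Add(Add(-276184, 158000), 359704) = Add(-118184, 359704) = 241520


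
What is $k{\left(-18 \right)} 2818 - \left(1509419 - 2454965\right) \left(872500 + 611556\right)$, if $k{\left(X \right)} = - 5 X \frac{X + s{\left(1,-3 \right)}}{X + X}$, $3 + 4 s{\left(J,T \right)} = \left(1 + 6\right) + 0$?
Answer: $1403243334341$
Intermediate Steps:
$s{\left(J,T \right)} = 1$ ($s{\left(J,T \right)} = - \frac{3}{4} + \frac{\left(1 + 6\right) + 0}{4} = - \frac{3}{4} + \frac{7 + 0}{4} = - \frac{3}{4} + \frac{1}{4} \cdot 7 = - \frac{3}{4} + \frac{7}{4} = 1$)
$k{\left(X \right)} = - \frac{5}{2} - \frac{5 X}{2}$ ($k{\left(X \right)} = - 5 X \frac{X + 1}{X + X} = - 5 X \frac{1 + X}{2 X} = - \frac{5}{2} - \frac{5 X}{2}$)
$k{\left(-18 \right)} 2818 - \left(1509419 - 2454965\right) \left(872500 + 611556\right) = \left(- \frac{5}{2} - -45\right) 2818 - \left(1509419 - 2454965\right) \left(872500 + 611556\right) = \left(- \frac{5}{2} + 45\right) 2818 - \left(-945546\right) 1484056 = \frac{85}{2} \cdot 2818 - -1403243214576 = 119765 + 1403243214576 = 1403243334341$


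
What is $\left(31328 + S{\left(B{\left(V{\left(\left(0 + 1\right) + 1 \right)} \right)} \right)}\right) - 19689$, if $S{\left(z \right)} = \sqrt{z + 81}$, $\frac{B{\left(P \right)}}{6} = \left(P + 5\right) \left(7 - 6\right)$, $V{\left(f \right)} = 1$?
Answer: $11639 + 3 \sqrt{13} \approx 11650.0$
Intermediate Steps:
$B{\left(P \right)} = 30 + 6 P$ ($B{\left(P \right)} = 6 \left(P + 5\right) \left(7 - 6\right) = 6 \left(5 + P\right) 1 = 6 \left(5 + P\right) = 30 + 6 P$)
$S{\left(z \right)} = \sqrt{81 + z}$
$\left(31328 + S{\left(B{\left(V{\left(\left(0 + 1\right) + 1 \right)} \right)} \right)}\right) - 19689 = \left(31328 + \sqrt{81 + \left(30 + 6 \cdot 1\right)}\right) - 19689 = \left(31328 + \sqrt{81 + \left(30 + 6\right)}\right) - 19689 = \left(31328 + \sqrt{81 + 36}\right) - 19689 = \left(31328 + \sqrt{117}\right) - 19689 = \left(31328 + 3 \sqrt{13}\right) - 19689 = 11639 + 3 \sqrt{13}$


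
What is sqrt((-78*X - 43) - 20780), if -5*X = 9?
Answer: I*sqrt(517065)/5 ≈ 143.81*I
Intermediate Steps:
X = -9/5 (X = -1/5*9 = -9/5 ≈ -1.8000)
sqrt((-78*X - 43) - 20780) = sqrt((-78*(-9/5) - 43) - 20780) = sqrt((702/5 - 43) - 20780) = sqrt(487/5 - 20780) = sqrt(-103413/5) = I*sqrt(517065)/5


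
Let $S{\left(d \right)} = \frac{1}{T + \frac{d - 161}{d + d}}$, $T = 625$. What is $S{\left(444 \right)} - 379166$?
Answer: $- \frac{210544433090}{555283} \approx -3.7917 \cdot 10^{5}$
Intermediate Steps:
$S{\left(d \right)} = \frac{1}{625 + \frac{-161 + d}{2 d}}$ ($S{\left(d \right)} = \frac{1}{625 + \frac{d - 161}{d + d}} = \frac{1}{625 + \frac{-161 + d}{2 d}}$)
$S{\left(444 \right)} - 379166 = 2 \cdot 444 \frac{1}{-161 + 1251 \cdot 444} - 379166 = 2 \cdot 444 \frac{1}{-161 + 555444} - 379166 = 2 \cdot 444 \cdot \frac{1}{555283} - 379166 = \frac{888}{555283} - 379166 = - \frac{210544433090}{555283}$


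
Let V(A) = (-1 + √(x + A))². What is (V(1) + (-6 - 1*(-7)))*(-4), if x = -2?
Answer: -4 + 8*I ≈ -4.0 + 8.0*I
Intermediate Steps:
V(A) = (-1 + √(-2 + A))²
(V(1) + (-6 - 1*(-7)))*(-4) = ((-1 + √(-2 + 1))² + (-6 - 1*(-7)))*(-4) = ((-1 + √(-1))² + (-6 + 7))*(-4) = ((-1 + I)² + 1)*(-4) = (1 + (-1 + I)²)*(-4) = -4 - 4*(-1 + I)²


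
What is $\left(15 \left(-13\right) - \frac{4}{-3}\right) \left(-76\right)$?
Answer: $\frac{44156}{3} \approx 14719.0$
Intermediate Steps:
$\left(15 \left(-13\right) - \frac{4}{-3}\right) \left(-76\right) = \left(-195 - - \frac{4}{3}\right) \left(-76\right) = \left(-195 + \frac{4}{3}\right) \left(-76\right) = \left(- \frac{581}{3}\right) \left(-76\right) = \frac{44156}{3}$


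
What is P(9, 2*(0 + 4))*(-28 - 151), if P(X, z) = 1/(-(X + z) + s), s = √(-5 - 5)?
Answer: 3043/299 + 179*I*√10/299 ≈ 10.177 + 1.8931*I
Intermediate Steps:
s = I*√10 (s = √(-10) = I*√10 ≈ 3.1623*I)
P(X, z) = 1/(-X - z + I*√10) (P(X, z) = 1/(-(X + z) + I*√10) = 1/((-X - z) + I*√10) = 1/(-X - z + I*√10))
P(9, 2*(0 + 4))*(-28 - 151) = (-1/(9 + 2*(0 + 4) - I*√10))*(-28 - 151) = -1/(9 + 2*4 - I*√10)*(-179) = -1/(9 + 8 - I*√10)*(-179) = -1/(17 - I*√10)*(-179) = 179/(17 - I*√10)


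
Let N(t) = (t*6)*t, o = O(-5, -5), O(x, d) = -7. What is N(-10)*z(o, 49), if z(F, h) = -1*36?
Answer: -21600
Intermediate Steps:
o = -7
z(F, h) = -36
N(t) = 6*t² (N(t) = (6*t)*t = 6*t²)
N(-10)*z(o, 49) = (6*(-10)²)*(-36) = (6*100)*(-36) = 600*(-36) = -21600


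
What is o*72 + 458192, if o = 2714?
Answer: 653600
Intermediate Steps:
o*72 + 458192 = 2714*72 + 458192 = 195408 + 458192 = 653600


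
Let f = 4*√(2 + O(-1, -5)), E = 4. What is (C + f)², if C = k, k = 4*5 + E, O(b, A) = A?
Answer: 528 + 192*I*√3 ≈ 528.0 + 332.55*I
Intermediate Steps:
k = 24 (k = 4*5 + 4 = 20 + 4 = 24)
C = 24
f = 4*I*√3 (f = 4*√(2 - 5) = 4*√(-3) = 4*(I*√3) = 4*I*√3 ≈ 6.9282*I)
(C + f)² = (24 + 4*I*√3)²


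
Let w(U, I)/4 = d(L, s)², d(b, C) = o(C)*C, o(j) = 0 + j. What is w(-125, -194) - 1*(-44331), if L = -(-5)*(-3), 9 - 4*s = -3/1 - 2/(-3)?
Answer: 14446765/324 ≈ 44589.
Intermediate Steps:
o(j) = j
s = 17/6 (s = 9/4 - (-3/1 - 2/(-3))/4 = 9/4 - (-3*1 - 2*(-⅓))/4 = 9/4 - (-3 + ⅔)/4 = 9/4 - ¼*(-7/3) = 9/4 + 7/12 = 17/6 ≈ 2.8333)
L = -15 (L = -5*3 = -15)
d(b, C) = C² (d(b, C) = C*C = C²)
w(U, I) = 83521/324 (w(U, I) = 4*((17/6)²)² = 4*(289/36)² = 4*(83521/1296) = 83521/324)
w(-125, -194) - 1*(-44331) = 83521/324 - 1*(-44331) = 83521/324 + 44331 = 14446765/324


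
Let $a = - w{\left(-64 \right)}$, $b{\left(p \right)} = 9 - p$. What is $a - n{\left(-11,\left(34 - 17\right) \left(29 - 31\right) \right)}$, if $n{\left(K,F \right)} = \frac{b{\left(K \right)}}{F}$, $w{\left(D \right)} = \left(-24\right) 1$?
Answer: $\frac{418}{17} \approx 24.588$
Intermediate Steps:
$w{\left(D \right)} = -24$
$n{\left(K,F \right)} = \frac{9 - K}{F}$
$a = 24$ ($a = \left(-1\right) \left(-24\right) = 24$)
$a - n{\left(-11,\left(34 - 17\right) \left(29 - 31\right) \right)} = 24 - \frac{9 - -11}{\left(34 - 17\right) \left(29 - 31\right)} = 24 - \frac{9 + 11}{17 \left(-2\right)} = 24 - \frac{1}{-34} \cdot 20 = 24 - \left(- \frac{1}{34}\right) 20 = 24 - - \frac{10}{17} = 24 + \frac{10}{17} = \frac{418}{17}$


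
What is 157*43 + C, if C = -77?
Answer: 6674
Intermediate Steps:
157*43 + C = 157*43 - 77 = 6751 - 77 = 6674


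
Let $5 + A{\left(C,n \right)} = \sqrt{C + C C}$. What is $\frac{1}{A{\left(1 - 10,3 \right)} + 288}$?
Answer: $\frac{283}{80017} - \frac{6 \sqrt{2}}{80017} \approx 0.0034307$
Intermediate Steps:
$A{\left(C,n \right)} = -5 + \sqrt{C + C^{2}}$ ($A{\left(C,n \right)} = -5 + \sqrt{C + C C} = -5 + \sqrt{C + C^{2}}$)
$\frac{1}{A{\left(1 - 10,3 \right)} + 288} = \frac{1}{\left(-5 + \sqrt{\left(1 - 10\right) \left(1 + \left(1 - 10\right)\right)}\right) + 288} = \frac{1}{\left(-5 + \sqrt{- 9 \left(1 - 9\right)}\right) + 288} = \frac{1}{\left(-5 + \sqrt{\left(-9\right) \left(-8\right)}\right) + 288} = \frac{1}{\left(-5 + \sqrt{72}\right) + 288} = \frac{1}{\left(-5 + 6 \sqrt{2}\right) + 288} = \frac{1}{283 + 6 \sqrt{2}}$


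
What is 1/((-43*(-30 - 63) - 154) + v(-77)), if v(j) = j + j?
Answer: 1/3691 ≈ 0.00027093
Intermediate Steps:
v(j) = 2*j
1/((-43*(-30 - 63) - 154) + v(-77)) = 1/((-43*(-30 - 63) - 154) + 2*(-77)) = 1/((-43*(-93) - 154) - 154) = 1/((3999 - 154) - 154) = 1/(3845 - 154) = 1/3691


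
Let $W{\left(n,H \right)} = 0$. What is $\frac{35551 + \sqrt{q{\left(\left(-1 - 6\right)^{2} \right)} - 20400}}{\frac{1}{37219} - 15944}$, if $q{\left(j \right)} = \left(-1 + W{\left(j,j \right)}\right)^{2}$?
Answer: $- \frac{1323172669}{593419735} - \frac{37219 i \sqrt{20399}}{593419735} \approx -2.2297 - 0.0089579 i$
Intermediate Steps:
$q{\left(j \right)} = 1$ ($q{\left(j \right)} = \left(-1 + 0\right)^{2} = \left(-1\right)^{2} = 1$)
$\frac{35551 + \sqrt{q{\left(\left(-1 - 6\right)^{2} \right)} - 20400}}{\frac{1}{37219} - 15944} = \frac{35551 + \sqrt{1 - 20400}}{\frac{1}{37219} - 15944} = \frac{35551 + \sqrt{-20399}}{\frac{1}{37219} - 15944} = \frac{35551 + i \sqrt{20399}}{- \frac{593419735}{37219}} = \left(35551 + i \sqrt{20399}\right) \left(- \frac{37219}{593419735}\right) = - \frac{1323172669}{593419735} - \frac{37219 i \sqrt{20399}}{593419735}$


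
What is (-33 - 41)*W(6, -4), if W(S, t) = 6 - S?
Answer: 0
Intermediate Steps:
(-33 - 41)*W(6, -4) = (-33 - 41)*(6 - 1*6) = -74*(6 - 6) = -74*0 = 0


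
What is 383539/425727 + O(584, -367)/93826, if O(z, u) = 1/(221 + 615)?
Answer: 30084238084631/33393402615672 ≈ 0.90090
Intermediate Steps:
O(z, u) = 1/836
383539/425727 + O(584, -367)/93826 = 383539/425727 + (1/836)/93826 = 383539*(1/425727) + (1/836)*(1/93826) = 383539/425727 + 1/78438536 = 30084238084631/33393402615672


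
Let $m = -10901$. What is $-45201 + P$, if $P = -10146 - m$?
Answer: $-44446$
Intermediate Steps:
$P = 755$ ($P = -10146 - -10901 = -10146 + 10901 = 755$)
$-45201 + P = -45201 + 755 = -44446$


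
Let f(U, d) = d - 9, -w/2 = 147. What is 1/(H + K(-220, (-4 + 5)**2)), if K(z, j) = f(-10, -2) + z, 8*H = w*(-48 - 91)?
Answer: 4/19509 ≈ 0.00020503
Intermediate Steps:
w = -294 (w = -2*147 = -294)
f(U, d) = -9 + d
H = 20433/4 (H = (-294*(-48 - 91))/8 = (-294*(-139))/8 = (1/8)*40866 = 20433/4 ≈ 5108.3)
K(z, j) = -11 + z (K(z, j) = (-9 - 2) + z = -11 + z)
1/(H + K(-220, (-4 + 5)**2)) = 1/(20433/4 + (-11 - 220)) = 1/(20433/4 - 231) = 1/(19509/4) = 4/19509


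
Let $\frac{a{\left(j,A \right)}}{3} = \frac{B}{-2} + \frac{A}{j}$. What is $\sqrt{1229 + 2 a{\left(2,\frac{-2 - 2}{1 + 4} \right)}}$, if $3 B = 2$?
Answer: $\frac{\sqrt{30615}}{5} \approx 34.994$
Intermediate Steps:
$B = \frac{2}{3}$ ($B = \frac{1}{3} \cdot 2 = \frac{2}{3} \approx 0.66667$)
$a{\left(j,A \right)} = -1 + \frac{3 A}{j}$ ($a{\left(j,A \right)} = 3 \left(\frac{2}{3 \left(-2\right)} + \frac{A}{j}\right) = 3 \left(\frac{2}{3} \left(- \frac{1}{2}\right) + \frac{A}{j}\right) = 3 \left(- \frac{1}{3} + \frac{A}{j}\right) = -1 + \frac{3 A}{j}$)
$\sqrt{1229 + 2 a{\left(2,\frac{-2 - 2}{1 + 4} \right)}} = \sqrt{1229 + 2 \frac{\left(-1\right) 2 + 3 \frac{-2 - 2}{1 + 4}}{2}} = \sqrt{1229 + 2 \frac{-2 + 3 \left(- \frac{4}{5}\right)}{2}} = \sqrt{1229 + 2 \frac{-2 - \frac{12}{5}}{2}} = \sqrt{1229 + 2 \cdot \frac{1}{2} \left(- \frac{22}{5}\right)} = \sqrt{1229 + 2 \left(- \frac{11}{5}\right)} = \sqrt{1229 - \frac{22}{5}} = \sqrt{\frac{6123}{5}} = \frac{\sqrt{30615}}{5}$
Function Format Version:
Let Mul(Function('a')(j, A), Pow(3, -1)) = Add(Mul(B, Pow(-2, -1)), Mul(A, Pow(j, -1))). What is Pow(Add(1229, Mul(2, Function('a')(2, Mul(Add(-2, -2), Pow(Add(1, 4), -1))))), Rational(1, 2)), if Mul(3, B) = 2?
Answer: Mul(Rational(1, 5), Pow(30615, Rational(1, 2))) ≈ 34.994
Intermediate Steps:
B = Rational(2, 3) (B = Mul(Rational(1, 3), 2) = Rational(2, 3) ≈ 0.66667)
Function('a')(j, A) = Add(-1, Mul(3, A, Pow(j, -1))) (Function('a')(j, A) = Mul(3, Add(Mul(Rational(2, 3), Pow(-2, -1)), Mul(A, Pow(j, -1)))) = Mul(3, Add(Mul(Rational(2, 3), Rational(-1, 2)), Mul(A, Pow(j, -1)))) = Mul(3, Add(Rational(-1, 3), Mul(A, Pow(j, -1)))) = Add(-1, Mul(3, A, Pow(j, -1))))
Pow(Add(1229, Mul(2, Function('a')(2, Mul(Add(-2, -2), Pow(Add(1, 4), -1))))), Rational(1, 2)) = Pow(Add(1229, Mul(2, Mul(Pow(2, -1), Add(Mul(-1, 2), Mul(3, Mul(Add(-2, -2), Pow(Add(1, 4), -1))))))), Rational(1, 2)) = Pow(Add(1229, Mul(2, Mul(Rational(1, 2), Add(-2, Mul(3, Mul(-4, Pow(5, -1))))))), Rational(1, 2)) = Pow(Add(1229, Mul(2, Mul(Rational(1, 2), Add(-2, Mul(3, Mul(-4, Rational(1, 5))))))), Rational(1, 2)) = Pow(Add(1229, Mul(2, Mul(Rational(1, 2), Add(-2, Mul(3, Rational(-4, 5)))))), Rational(1, 2)) = Pow(Add(1229, Mul(2, Mul(Rational(1, 2), Add(-2, Rational(-12, 5))))), Rational(1, 2)) = Pow(Add(1229, Mul(2, Mul(Rational(1, 2), Rational(-22, 5)))), Rational(1, 2)) = Pow(Add(1229, Mul(2, Rational(-11, 5))), Rational(1, 2)) = Pow(Add(1229, Rational(-22, 5)), Rational(1, 2)) = Pow(Rational(6123, 5), Rational(1, 2)) = Mul(Rational(1, 5), Pow(30615, Rational(1, 2)))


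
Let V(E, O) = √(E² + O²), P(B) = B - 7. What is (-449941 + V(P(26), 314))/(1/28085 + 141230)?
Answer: -12636592985/3966444551 + 28085*√98957/3966444551 ≈ -3.1836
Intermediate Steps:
P(B) = -7 + B
(-449941 + V(P(26), 314))/(1/28085 + 141230) = (-449941 + √((-7 + 26)² + 314²))/(1/28085 + 141230) = (-449941 + √(19² + 98596))/(1/28085 + 141230) = (-449941 + √(361 + 98596))/(3966444551/28085) = (-449941 + √98957)*(28085/3966444551) = -12636592985/3966444551 + 28085*√98957/3966444551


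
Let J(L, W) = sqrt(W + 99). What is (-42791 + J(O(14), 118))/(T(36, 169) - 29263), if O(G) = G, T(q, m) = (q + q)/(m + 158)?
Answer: 4664219/3189643 - 109*sqrt(217)/3189643 ≈ 1.4618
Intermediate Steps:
T(q, m) = 2*q/(158 + m) (T(q, m) = (2*q)/(158 + m) = 2*q/(158 + m))
J(L, W) = sqrt(99 + W)
(-42791 + J(O(14), 118))/(T(36, 169) - 29263) = (-42791 + sqrt(99 + 118))/(2*36/(158 + 169) - 29263) = (-42791 + sqrt(217))/(2*36/327 - 29263) = (-42791 + sqrt(217))/(2*36*(1/327) - 29263) = (-42791 + sqrt(217))/(24/109 - 29263) = (-42791 + sqrt(217))/(-3189643/109) = (-42791 + sqrt(217))*(-109/3189643) = 4664219/3189643 - 109*sqrt(217)/3189643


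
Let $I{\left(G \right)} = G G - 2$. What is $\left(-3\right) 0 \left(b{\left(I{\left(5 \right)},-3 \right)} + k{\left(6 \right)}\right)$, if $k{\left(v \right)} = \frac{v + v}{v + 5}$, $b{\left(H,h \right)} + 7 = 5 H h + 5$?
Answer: $0$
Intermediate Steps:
$I{\left(G \right)} = -2 + G^{2}$ ($I{\left(G \right)} = G^{2} - 2 = -2 + G^{2}$)
$b{\left(H,h \right)} = -2 + 5 H h$ ($b{\left(H,h \right)} = -7 + \left(5 H h + 5\right) = -7 + \left(5 + 5 H h\right) = -2 + 5 H h$)
$k{\left(v \right)} = \frac{2 v}{5 + v}$
$\left(-3\right) 0 \left(b{\left(I{\left(5 \right)},-3 \right)} + k{\left(6 \right)}\right) = \left(-3\right) 0 \left(\left(-2 + 5 \left(-2 + 5^{2}\right) \left(-3\right)\right) + 2 \cdot 6 \frac{1}{5 + 6}\right) = 0 \left(\left(-2 + 5 \left(-2 + 25\right) \left(-3\right)\right) + 2 \cdot 6 \cdot \frac{1}{11}\right) = 0 \left(\left(-2 + 5 \cdot 23 \left(-3\right)\right) + 2 \cdot 6 \cdot \frac{1}{11}\right) = 0 \left(\left(-2 - 345\right) + \frac{12}{11}\right) = 0 \left(-347 + \frac{12}{11}\right) = 0 \left(- \frac{3805}{11}\right) = 0$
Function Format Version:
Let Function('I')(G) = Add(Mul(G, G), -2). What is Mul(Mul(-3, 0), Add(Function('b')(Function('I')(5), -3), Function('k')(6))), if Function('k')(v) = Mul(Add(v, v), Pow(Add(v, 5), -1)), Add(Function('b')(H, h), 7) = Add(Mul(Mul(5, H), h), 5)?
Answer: 0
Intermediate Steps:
Function('I')(G) = Add(-2, Pow(G, 2)) (Function('I')(G) = Add(Pow(G, 2), -2) = Add(-2, Pow(G, 2)))
Function('b')(H, h) = Add(-2, Mul(5, H, h)) (Function('b')(H, h) = Add(-7, Add(Mul(Mul(5, H), h), 5)) = Add(-7, Add(Mul(5, H, h), 5)) = Add(-7, Add(5, Mul(5, H, h))) = Add(-2, Mul(5, H, h)))
Function('k')(v) = Mul(2, v, Pow(Add(5, v), -1)) (Function('k')(v) = Mul(Mul(2, v), Pow(Add(5, v), -1)) = Mul(2, v, Pow(Add(5, v), -1)))
Mul(Mul(-3, 0), Add(Function('b')(Function('I')(5), -3), Function('k')(6))) = Mul(Mul(-3, 0), Add(Add(-2, Mul(5, Add(-2, Pow(5, 2)), -3)), Mul(2, 6, Pow(Add(5, 6), -1)))) = Mul(0, Add(Add(-2, Mul(5, Add(-2, 25), -3)), Mul(2, 6, Pow(11, -1)))) = Mul(0, Add(Add(-2, Mul(5, 23, -3)), Mul(2, 6, Rational(1, 11)))) = Mul(0, Add(Add(-2, -345), Rational(12, 11))) = Mul(0, Add(-347, Rational(12, 11))) = Mul(0, Rational(-3805, 11)) = 0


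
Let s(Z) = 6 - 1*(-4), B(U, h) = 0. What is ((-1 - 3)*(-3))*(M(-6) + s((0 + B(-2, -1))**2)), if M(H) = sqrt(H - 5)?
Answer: 120 + 12*I*sqrt(11) ≈ 120.0 + 39.799*I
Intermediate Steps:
M(H) = sqrt(-5 + H)
s(Z) = 10 (s(Z) = 6 + 4 = 10)
((-1 - 3)*(-3))*(M(-6) + s((0 + B(-2, -1))**2)) = ((-1 - 3)*(-3))*(sqrt(-5 - 6) + 10) = (-4*(-3))*(sqrt(-11) + 10) = 12*(I*sqrt(11) + 10) = 12*(10 + I*sqrt(11)) = 120 + 12*I*sqrt(11)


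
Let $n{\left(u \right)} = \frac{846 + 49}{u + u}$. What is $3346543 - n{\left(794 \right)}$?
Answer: $\frac{5314309389}{1588} \approx 3.3465 \cdot 10^{6}$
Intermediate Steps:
$n{\left(u \right)} = \frac{895}{2 u}$
$3346543 - n{\left(794 \right)} = 3346543 - \frac{895}{2 \cdot 794} = 3346543 - \frac{895}{2} \cdot \frac{1}{794} = 3346543 - \frac{895}{1588} = \frac{5314309389}{1588}$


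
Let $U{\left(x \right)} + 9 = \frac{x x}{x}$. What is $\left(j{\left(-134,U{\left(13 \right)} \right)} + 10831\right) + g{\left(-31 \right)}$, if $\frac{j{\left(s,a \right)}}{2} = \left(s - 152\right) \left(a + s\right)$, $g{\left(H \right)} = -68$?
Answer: $85123$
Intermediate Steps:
$U{\left(x \right)} = -9 + x$ ($U{\left(x \right)} = -9 + \frac{x x}{x} = -9 + \frac{x^{2}}{x} = -9 + x$)
$j{\left(s,a \right)} = 2 \left(-152 + s\right) \left(a + s\right)$ ($j{\left(s,a \right)} = 2 \left(s - 152\right) \left(a + s\right) = 2 \left(-152 + s\right) \left(a + s\right)$)
$\left(j{\left(-134,U{\left(13 \right)} \right)} + 10831\right) + g{\left(-31 \right)} = \left(\left(- 304 \left(-9 + 13\right) - -40736 + 2 \left(-134\right)^{2} + 2 \left(-9 + 13\right) \left(-134\right)\right) + 10831\right) - 68 = \left(\left(\left(-304\right) 4 + 40736 + 2 \cdot 17956 + 2 \cdot 4 \left(-134\right)\right) + 10831\right) - 68 = \left(\left(-1216 + 40736 + 35912 - 1072\right) + 10831\right) - 68 = \left(74360 + 10831\right) - 68 = 85191 - 68 = 85123$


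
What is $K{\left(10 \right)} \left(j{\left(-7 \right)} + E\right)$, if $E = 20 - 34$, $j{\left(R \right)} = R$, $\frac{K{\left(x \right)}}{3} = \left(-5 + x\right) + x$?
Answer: $-945$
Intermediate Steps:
$K{\left(x \right)} = -15 + 6 x$ ($K{\left(x \right)} = 3 \left(\left(-5 + x\right) + x\right) = 3 \left(-5 + 2 x\right) = -15 + 6 x$)
$E = -14$ ($E = 20 - 34 = -14$)
$K{\left(10 \right)} \left(j{\left(-7 \right)} + E\right) = \left(-15 + 6 \cdot 10\right) \left(-7 - 14\right) = \left(-15 + 60\right) \left(-21\right) = 45 \left(-21\right) = -945$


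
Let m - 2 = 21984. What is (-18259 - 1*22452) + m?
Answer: -18725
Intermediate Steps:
m = 21986 (m = 2 + 21984 = 21986)
(-18259 - 1*22452) + m = (-18259 - 1*22452) + 21986 = (-18259 - 22452) + 21986 = -40711 + 21986 = -18725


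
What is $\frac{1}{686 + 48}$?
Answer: $\frac{1}{734} \approx 0.0013624$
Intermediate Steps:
$\frac{1}{686 + 48} = \frac{1}{734}$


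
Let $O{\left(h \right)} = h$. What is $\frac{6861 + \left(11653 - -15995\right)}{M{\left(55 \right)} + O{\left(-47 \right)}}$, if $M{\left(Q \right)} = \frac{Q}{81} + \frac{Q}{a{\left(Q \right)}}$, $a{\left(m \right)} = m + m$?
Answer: $- \frac{5590458}{7423} \approx -753.13$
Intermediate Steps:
$a{\left(m \right)} = 2 m$
$M{\left(Q \right)} = \frac{1}{2} + \frac{Q}{81}$ ($M{\left(Q \right)} = \frac{Q}{81} + \frac{Q}{2 Q} = Q \frac{1}{81} + Q \frac{1}{2 Q} = \frac{Q}{81} + \frac{1}{2} = \frac{1}{2} + \frac{Q}{81}$)
$\frac{6861 + \left(11653 - -15995\right)}{M{\left(55 \right)} + O{\left(-47 \right)}} = \frac{6861 + \left(11653 - -15995\right)}{\left(\frac{1}{2} + \frac{1}{81} \cdot 55\right) - 47} = \frac{6861 + \left(11653 + 15995\right)}{\left(\frac{1}{2} + \frac{55}{81}\right) - 47} = \frac{6861 + 27648}{\frac{191}{162} - 47} = \frac{34509}{- \frac{7423}{162}} = 34509 \left(- \frac{162}{7423}\right) = - \frac{5590458}{7423}$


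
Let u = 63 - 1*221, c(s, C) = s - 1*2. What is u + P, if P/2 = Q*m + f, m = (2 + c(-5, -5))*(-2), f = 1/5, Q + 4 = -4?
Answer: -1588/5 ≈ -317.60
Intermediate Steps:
Q = -8 (Q = -4 - 4 = -8)
c(s, C) = -2 + s (c(s, C) = s - 2 = -2 + s)
f = 1/5 ≈ 0.20000
m = 10 (m = (2 + (-2 - 5))*(-2) = (2 - 7)*(-2) = -5*(-2) = 10)
u = -158 (u = 63 - 221 = -158)
P = -798/5 (P = 2*(-8*10 + 1/5) = 2*(-80 + 1/5) = 2*(-399/5) = -798/5 ≈ -159.60)
u + P = -158 - 798/5 = -1588/5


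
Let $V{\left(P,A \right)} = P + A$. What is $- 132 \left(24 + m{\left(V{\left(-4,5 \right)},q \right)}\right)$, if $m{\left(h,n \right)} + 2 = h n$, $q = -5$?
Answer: $-2244$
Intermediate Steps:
$V{\left(P,A \right)} = A + P$
$m{\left(h,n \right)} = -2 + h n$
$- 132 \left(24 + m{\left(V{\left(-4,5 \right)},q \right)}\right) = - 132 \left(24 + \left(-2 + \left(5 - 4\right) \left(-5\right)\right)\right) = - 132 \left(24 + \left(-2 + 1 \left(-5\right)\right)\right) = - 132 \left(24 - 7\right) = \left(-132\right) 17 = -2244$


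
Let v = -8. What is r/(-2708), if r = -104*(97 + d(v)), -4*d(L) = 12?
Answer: 2444/677 ≈ 3.6100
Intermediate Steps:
d(L) = -3 (d(L) = -¼*12 = -3)
r = -9776 (r = -104*(97 - 3) = -104*94 = -9776)
r/(-2708) = -9776/(-2708) = -9776*(-1/2708) = 2444/677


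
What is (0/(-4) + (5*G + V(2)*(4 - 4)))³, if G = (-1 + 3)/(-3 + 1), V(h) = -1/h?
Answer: -125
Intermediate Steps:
G = -1 (G = 2/(-2) = 2*(-½) = -1)
(0/(-4) + (5*G + V(2)*(4 - 4)))³ = (0/(-4) + (5*(-1) + (-1/2)*(4 - 4)))³ = (0*(-¼) + (-5 - 1*½*0))³ = (0 + (-5 - ½*0))³ = (0 + (-5 + 0))³ = (0 - 5)³ = (-5)³ = -125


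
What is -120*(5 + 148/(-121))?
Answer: -54840/121 ≈ -453.22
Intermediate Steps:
-120*(5 + 148/(-121)) = -120*(5 + 148*(-1/121)) = -120*(5 - 148/121) = -120*457/121 = -54840/121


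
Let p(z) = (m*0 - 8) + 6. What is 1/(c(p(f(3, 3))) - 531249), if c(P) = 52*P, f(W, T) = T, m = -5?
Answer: -1/531353 ≈ -1.8820e-6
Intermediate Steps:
p(z) = -2 (p(z) = (-5*0 - 8) + 6 = (0 - 8) + 6 = -8 + 6 = -2)
1/(c(p(f(3, 3))) - 531249) = 1/(52*(-2) - 531249) = 1/(-104 - 531249) = 1/(-531353) = -1/531353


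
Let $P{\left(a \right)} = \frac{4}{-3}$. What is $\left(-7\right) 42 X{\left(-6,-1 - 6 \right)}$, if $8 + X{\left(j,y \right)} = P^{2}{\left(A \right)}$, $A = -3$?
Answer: $\frac{5488}{3} \approx 1829.3$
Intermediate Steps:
$P{\left(a \right)} = - \frac{4}{3}$ ($P{\left(a \right)} = 4 \left(- \frac{1}{3}\right) = - \frac{4}{3}$)
$X{\left(j,y \right)} = - \frac{56}{9}$ ($X{\left(j,y \right)} = -8 + \left(- \frac{4}{3}\right)^{2} = -8 + \frac{16}{9} = - \frac{56}{9}$)
$\left(-7\right) 42 X{\left(-6,-1 - 6 \right)} = \left(-7\right) 42 \left(- \frac{56}{9}\right) = \left(-294\right) \left(- \frac{56}{9}\right) = \frac{5488}{3}$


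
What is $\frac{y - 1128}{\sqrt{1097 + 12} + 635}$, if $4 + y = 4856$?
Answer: $\frac{31115}{5291} - \frac{49 \sqrt{1109}}{5291} \approx 5.5723$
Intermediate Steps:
$y = 4852$ ($y = -4 + 4856 = 4852$)
$\frac{y - 1128}{\sqrt{1097 + 12} + 635} = \frac{4852 - 1128}{\sqrt{1097 + 12} + 635} = \frac{3724}{\sqrt{1109} + 635} = \frac{3724}{635 + \sqrt{1109}}$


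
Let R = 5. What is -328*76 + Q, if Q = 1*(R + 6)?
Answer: -24917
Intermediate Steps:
Q = 11 (Q = 1*(5 + 6) = 1*11 = 11)
-328*76 + Q = -328*76 + 11 = -24928 + 11 = -24917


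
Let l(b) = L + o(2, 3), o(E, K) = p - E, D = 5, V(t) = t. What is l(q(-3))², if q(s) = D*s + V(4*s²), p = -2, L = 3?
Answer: 1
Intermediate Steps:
o(E, K) = -2 - E
q(s) = 4*s² + 5*s (q(s) = 5*s + 4*s² = 4*s² + 5*s)
l(b) = -1 (l(b) = 3 + (-2 - 1*2) = 3 + (-2 - 2) = 3 - 4 = -1)
l(q(-3))² = (-1)² = 1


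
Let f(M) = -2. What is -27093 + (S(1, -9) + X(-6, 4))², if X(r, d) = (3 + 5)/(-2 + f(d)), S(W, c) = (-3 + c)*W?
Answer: -26897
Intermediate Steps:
S(W, c) = W*(-3 + c)
X(r, d) = -2 (X(r, d) = (3 + 5)/(-2 - 2) = 8/(-4) = 8*(-¼) = -2)
-27093 + (S(1, -9) + X(-6, 4))² = -27093 + (1*(-3 - 9) - 2)² = -27093 + (1*(-12) - 2)² = -27093 + (-12 - 2)² = -27093 + (-14)² = -27093 + 196 = -26897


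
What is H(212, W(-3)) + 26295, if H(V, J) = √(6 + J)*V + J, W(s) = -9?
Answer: 26286 + 212*I*√3 ≈ 26286.0 + 367.19*I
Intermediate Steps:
H(V, J) = J + V*√(6 + J) (H(V, J) = V*√(6 + J) + J = J + V*√(6 + J))
H(212, W(-3)) + 26295 = (-9 + 212*√(6 - 9)) + 26295 = (-9 + 212*√(-3)) + 26295 = (-9 + 212*(I*√3)) + 26295 = (-9 + 212*I*√3) + 26295 = 26286 + 212*I*√3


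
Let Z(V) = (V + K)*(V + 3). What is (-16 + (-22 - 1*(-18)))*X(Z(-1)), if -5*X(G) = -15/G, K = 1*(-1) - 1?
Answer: 10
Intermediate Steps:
K = -2 (K = -1 - 1 = -2)
Z(V) = (-2 + V)*(3 + V) (Z(V) = (V - 2)*(V + 3) = (-2 + V)*(3 + V))
X(G) = 3/G (X(G) = -(-3)/G = 3/G)
(-16 + (-22 - 1*(-18)))*X(Z(-1)) = (-16 + (-22 - 1*(-18)))*(3/(-6 - 1 + (-1)²)) = (-16 + (-22 + 18))*(3/(-6 - 1 + 1)) = (-16 - 4)*(3/(-6)) = -60*(-1)/6 = -20*(-½) = 10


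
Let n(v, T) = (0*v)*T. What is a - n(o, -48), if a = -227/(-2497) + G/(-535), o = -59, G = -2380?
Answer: 5343/1177 ≈ 4.5395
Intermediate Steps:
a = 5343/1177 (a = -227/(-2497) - 2380/(-535) = -227*(-1/2497) - 2380*(-1/535) = 1/11 + 476/107 = 5343/1177 ≈ 4.5395)
n(v, T) = 0 (n(v, T) = 0*T = 0)
a - n(o, -48) = 5343/1177 - 1*0 = 5343/1177 + 0 = 5343/1177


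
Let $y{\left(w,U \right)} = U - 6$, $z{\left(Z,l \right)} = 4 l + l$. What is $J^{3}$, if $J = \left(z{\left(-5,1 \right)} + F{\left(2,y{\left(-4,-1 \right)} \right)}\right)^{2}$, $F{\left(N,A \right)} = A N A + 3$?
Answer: $1418519112256$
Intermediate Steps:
$z{\left(Z,l \right)} = 5 l$
$y{\left(w,U \right)} = -6 + U$ ($y{\left(w,U \right)} = U - 6 = -6 + U$)
$F{\left(N,A \right)} = 3 + N A^{2}$ ($F{\left(N,A \right)} = N A^{2} + 3 = 3 + N A^{2}$)
$J = 11236$ ($J = \left(5 \cdot 1 + \left(3 + 2 \left(-6 - 1\right)^{2}\right)\right)^{2} = \left(5 + \left(3 + 2 \left(-7\right)^{2}\right)\right)^{2} = \left(5 + \left(3 + 2 \cdot 49\right)\right)^{2} = \left(5 + \left(3 + 98\right)\right)^{2} = \left(5 + 101\right)^{2} = 106^{2} = 11236$)
$J^{3} = 11236^{3} = 1418519112256$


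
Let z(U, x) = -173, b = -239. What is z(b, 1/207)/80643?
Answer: -173/80643 ≈ -0.0021453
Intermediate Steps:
z(b, 1/207)/80643 = -173/80643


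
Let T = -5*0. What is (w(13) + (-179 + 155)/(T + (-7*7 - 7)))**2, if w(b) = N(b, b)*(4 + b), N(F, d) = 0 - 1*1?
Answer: 13456/49 ≈ 274.61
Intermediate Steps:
T = 0
N(F, d) = -1 (N(F, d) = 0 - 1 = -1)
w(b) = -4 - b (w(b) = -(4 + b) = -4 - b)
(w(13) + (-179 + 155)/(T + (-7*7 - 7)))**2 = ((-4 - 1*13) + (-179 + 155)/(0 + (-7*7 - 7)))**2 = ((-4 - 13) - 24/(0 + (-49 - 7)))**2 = (-17 - 24/(0 - 56))**2 = (-17 - 24/(-56))**2 = (-17 - 24*(-1/56))**2 = (-17 + 3/7)**2 = (-116/7)**2 = 13456/49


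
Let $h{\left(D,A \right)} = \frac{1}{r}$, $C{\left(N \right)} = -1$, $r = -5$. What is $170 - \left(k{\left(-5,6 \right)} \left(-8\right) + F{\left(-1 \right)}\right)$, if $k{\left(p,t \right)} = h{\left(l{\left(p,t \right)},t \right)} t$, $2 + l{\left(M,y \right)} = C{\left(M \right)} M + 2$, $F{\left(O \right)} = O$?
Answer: $\frac{807}{5} \approx 161.4$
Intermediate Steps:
$l{\left(M,y \right)} = - M$ ($l{\left(M,y \right)} = -2 - \left(-2 + M\right) = - M$)
$h{\left(D,A \right)} = - \frac{1}{5}$ ($h{\left(D,A \right)} = \frac{1}{-5} = - \frac{1}{5}$)
$k{\left(p,t \right)} = - \frac{t}{5}$
$170 - \left(k{\left(-5,6 \right)} \left(-8\right) + F{\left(-1 \right)}\right) = 170 - \left(\left(- \frac{1}{5}\right) 6 \left(-8\right) - 1\right) = 170 - \left(\left(- \frac{6}{5}\right) \left(-8\right) - 1\right) = 170 - \left(\frac{48}{5} - 1\right) = 170 - \frac{43}{5} = \frac{807}{5}$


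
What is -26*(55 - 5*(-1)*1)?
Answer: -1560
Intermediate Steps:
-26*(55 - 5*(-1)*1) = -26*(55 + 5*1) = -26*(55 + 5) = -26*60 = -1560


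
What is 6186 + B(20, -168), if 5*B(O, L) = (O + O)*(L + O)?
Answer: 5002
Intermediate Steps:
B(O, L) = 2*O*(L + O)/5 (B(O, L) = ((O + O)*(L + O))/5 = ((2*O)*(L + O))/5 = (2*O*(L + O))/5 = 2*O*(L + O)/5)
6186 + B(20, -168) = 6186 + (⅖)*20*(-168 + 20) = 6186 + (⅖)*20*(-148) = 6186 - 1184 = 5002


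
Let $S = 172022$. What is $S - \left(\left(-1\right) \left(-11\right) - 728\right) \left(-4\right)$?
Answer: $169154$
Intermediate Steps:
$S - \left(\left(-1\right) \left(-11\right) - 728\right) \left(-4\right) = 172022 - \left(\left(-1\right) \left(-11\right) - 728\right) \left(-4\right) = 172022 - \left(11 - 728\right) \left(-4\right) = 172022 - \left(-717\right) \left(-4\right) = 172022 - 2868 = 169154$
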